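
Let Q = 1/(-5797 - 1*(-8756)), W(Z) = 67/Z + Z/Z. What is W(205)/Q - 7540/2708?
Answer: 544495671/138785 ≈ 3923.3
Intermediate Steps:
W(Z) = 1 + 67/Z (W(Z) = 67/Z + 1 = 1 + 67/Z)
Q = 1/2959 (Q = 1/(-5797 + 8756) = 1/2959 ≈ 0.00033795)
W(205)/Q - 7540/2708 = ((67 + 205)/205)/(1/2959) - 7540/2708 = ((1/205)*272)*2959 - 7540*1/2708 = (272/205)*2959 - 1885/677 = 804848/205 - 1885/677 = 544495671/138785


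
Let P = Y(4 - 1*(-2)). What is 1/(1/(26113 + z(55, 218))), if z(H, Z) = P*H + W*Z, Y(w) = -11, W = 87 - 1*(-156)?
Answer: 78482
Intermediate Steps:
W = 243 (W = 87 + 156 = 243)
P = -11
z(H, Z) = -11*H + 243*Z
1/(1/(26113 + z(55, 218))) = 1/(1/(26113 + (-11*55 + 243*218))) = 1/(1/(26113 + (-605 + 52974))) = 1/(1/(26113 + 52369)) = 1/(1/78482) = 78482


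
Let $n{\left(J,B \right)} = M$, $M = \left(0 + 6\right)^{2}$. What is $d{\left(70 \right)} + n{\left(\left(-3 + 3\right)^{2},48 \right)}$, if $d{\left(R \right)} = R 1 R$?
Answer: $4936$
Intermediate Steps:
$d{\left(R \right)} = R^{2}$ ($d{\left(R \right)} = R R = R^{2}$)
$M = 36$ ($M = 6^{2} = 36$)
$n{\left(J,B \right)} = 36$
$d{\left(70 \right)} + n{\left(\left(-3 + 3\right)^{2},48 \right)} = 70^{2} + 36 = 4900 + 36 = 4936$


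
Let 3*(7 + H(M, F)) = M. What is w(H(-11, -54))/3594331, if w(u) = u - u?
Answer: 0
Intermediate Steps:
H(M, F) = -7 + M/3
w(u) = 0
w(H(-11, -54))/3594331 = 0/3594331 = 0*(1/3594331) = 0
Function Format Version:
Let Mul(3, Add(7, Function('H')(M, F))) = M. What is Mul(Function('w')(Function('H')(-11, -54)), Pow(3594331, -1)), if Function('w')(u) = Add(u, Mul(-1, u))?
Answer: 0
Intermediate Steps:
Function('H')(M, F) = Add(-7, Mul(Rational(1, 3), M))
Function('w')(u) = 0
Mul(Function('w')(Function('H')(-11, -54)), Pow(3594331, -1)) = Mul(0, Pow(3594331, -1)) = Mul(0, Rational(1, 3594331)) = 0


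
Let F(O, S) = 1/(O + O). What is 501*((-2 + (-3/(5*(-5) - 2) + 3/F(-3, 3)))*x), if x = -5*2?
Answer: 298930/3 ≈ 99643.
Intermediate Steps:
F(O, S) = 1/(2*O)
x = -10
501*((-2 + (-3/(5*(-5) - 2) + 3/F(-3, 3)))*x) = 501*((-2 + (-3/(5*(-5) - 2) + 3/(((½)/(-3)))))*(-10)) = 501*((-2 + (-3/(-25 - 2) + 3/(((½)*(-⅓)))))*(-10)) = 501*((-2 + (-3/(-27) + 3/(-⅙)))*(-10)) = 501*((-2 + (-3*(-1/27) + 3*(-6)))*(-10)) = 501*((-2 + (⅑ - 18))*(-10)) = 501*((-2 - 161/9)*(-10)) = 501*(-179/9*(-10)) = 501*(1790/9) = 298930/3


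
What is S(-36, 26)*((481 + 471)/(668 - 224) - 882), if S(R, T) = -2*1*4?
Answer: 781312/111 ≈ 7038.8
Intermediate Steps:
S(R, T) = -8 (S(R, T) = -2*4 = -8)
S(-36, 26)*((481 + 471)/(668 - 224) - 882) = -8*((481 + 471)/(668 - 224) - 882) = -8*(952/444 - 882) = -8*(952*(1/444) - 882) = -8*(238/111 - 882) = -8*(-97664/111) = 781312/111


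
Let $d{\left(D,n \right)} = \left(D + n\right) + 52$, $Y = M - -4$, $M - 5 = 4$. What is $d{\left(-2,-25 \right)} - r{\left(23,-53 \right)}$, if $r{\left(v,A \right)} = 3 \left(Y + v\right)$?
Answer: $-83$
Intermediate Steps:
$M = 9$ ($M = 5 + 4 = 9$)
$Y = 13$ ($Y = 9 - -4 = 9 + 4 = 13$)
$d{\left(D,n \right)} = 52 + D + n$
$r{\left(v,A \right)} = 39 + 3 v$ ($r{\left(v,A \right)} = 3 \left(13 + v\right) = 39 + 3 v$)
$d{\left(-2,-25 \right)} - r{\left(23,-53 \right)} = \left(52 - 2 - 25\right) - \left(39 + 3 \cdot 23\right) = 25 - \left(39 + 69\right) = 25 - 108 = -83$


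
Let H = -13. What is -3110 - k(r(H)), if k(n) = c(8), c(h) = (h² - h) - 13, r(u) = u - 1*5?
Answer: -3153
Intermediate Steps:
r(u) = -5 + u (r(u) = u - 5 = -5 + u)
c(h) = -13 + h² - h
k(n) = 43 (k(n) = -13 + 8² - 1*8 = -13 + 64 - 8 = 43)
-3110 - k(r(H)) = -3110 - 1*43 = -3110 - 43 = -3153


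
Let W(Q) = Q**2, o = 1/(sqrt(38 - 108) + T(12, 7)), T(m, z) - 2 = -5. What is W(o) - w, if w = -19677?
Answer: 122804096/6241 + 6*I*sqrt(70)/6241 ≈ 19677.0 + 0.0080435*I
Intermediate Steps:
T(m, z) = -3 (T(m, z) = 2 - 5 = -3)
o = 1/(-3 + I*sqrt(70)) (o = 1/(sqrt(38 - 108) - 3) = 1/(sqrt(-70) - 3) = 1/(I*sqrt(70) - 3) = 1/(-3 + I*sqrt(70)) ≈ -0.037975 - 0.10591*I)
W(o) - w = (-3/79 - I*sqrt(70)/79)**2 - 1*(-19677) = (-3/79 - I*sqrt(70)/79)**2 + 19677 = 19677 + (-3/79 - I*sqrt(70)/79)**2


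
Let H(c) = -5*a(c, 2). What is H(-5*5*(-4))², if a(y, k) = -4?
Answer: 400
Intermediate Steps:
H(c) = 20 (H(c) = -5*(-4) = 20)
H(-5*5*(-4))² = 20² = 400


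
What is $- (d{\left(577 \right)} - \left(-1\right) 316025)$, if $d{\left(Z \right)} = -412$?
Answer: $-315613$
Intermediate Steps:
$- (d{\left(577 \right)} - \left(-1\right) 316025) = - (-412 - \left(-1\right) 316025) = - (-412 - -316025) = - (-412 + 316025) = \left(-1\right) 315613 = -315613$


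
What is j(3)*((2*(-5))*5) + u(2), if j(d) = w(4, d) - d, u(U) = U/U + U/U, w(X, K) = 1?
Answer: 102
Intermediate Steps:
u(U) = 2 (u(U) = 1 + 1 = 2)
j(d) = 1 - d
j(3)*((2*(-5))*5) + u(2) = (1 - 1*3)*((2*(-5))*5) + 2 = (1 - 3)*(-10*5) + 2 = -2*(-50) + 2 = 100 + 2 = 102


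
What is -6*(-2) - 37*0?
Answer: 12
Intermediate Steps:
-6*(-2) - 37*0 = 12 + 0 = 12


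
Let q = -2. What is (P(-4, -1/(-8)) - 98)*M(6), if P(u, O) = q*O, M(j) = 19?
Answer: -7467/4 ≈ -1866.8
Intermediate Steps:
P(u, O) = -2*O
(P(-4, -1/(-8)) - 98)*M(6) = (-(-2)/(-8) - 98)*19 = (-(-2)*(-1)/8 - 98)*19 = (-2*⅛ - 98)*19 = (-¼ - 98)*19 = -393/4*19 = -7467/4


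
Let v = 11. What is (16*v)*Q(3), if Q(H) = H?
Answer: 528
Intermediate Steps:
(16*v)*Q(3) = (16*11)*3 = 176*3 = 528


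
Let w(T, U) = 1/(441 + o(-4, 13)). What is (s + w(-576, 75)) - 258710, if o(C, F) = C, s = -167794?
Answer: -186382247/437 ≈ -4.2650e+5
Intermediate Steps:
w(T, U) = 1/437 (w(T, U) = 1/(441 - 4) = 1/437)
(s + w(-576, 75)) - 258710 = (-167794 + 1/437) - 258710 = -73325977/437 - 258710 = -186382247/437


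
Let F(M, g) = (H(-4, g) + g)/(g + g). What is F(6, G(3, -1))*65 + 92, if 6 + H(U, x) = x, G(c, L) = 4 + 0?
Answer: 433/4 ≈ 108.25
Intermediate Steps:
G(c, L) = 4
H(U, x) = -6 + x
F(M, g) = (-6 + 2*g)/(2*g) (F(M, g) = ((-6 + g) + g)/(g + g) = (-6 + 2*g)/((2*g)) = (-6 + 2*g)*(1/(2*g)) = (-6 + 2*g)/(2*g))
F(6, G(3, -1))*65 + 92 = ((-3 + 4)/4)*65 + 92 = ((¼)*1)*65 + 92 = (¼)*65 + 92 = 65/4 + 92 = 433/4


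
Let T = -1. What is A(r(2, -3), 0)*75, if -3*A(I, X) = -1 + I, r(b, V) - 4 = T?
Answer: -50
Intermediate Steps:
r(b, V) = 3 (r(b, V) = 4 - 1 = 3)
A(I, X) = ⅓ - I/3 (A(I, X) = -(-1 + I)/3 = ⅓ - I/3)
A(r(2, -3), 0)*75 = (⅓ - ⅓*3)*75 = (⅓ - 1)*75 = -⅔*75 = -50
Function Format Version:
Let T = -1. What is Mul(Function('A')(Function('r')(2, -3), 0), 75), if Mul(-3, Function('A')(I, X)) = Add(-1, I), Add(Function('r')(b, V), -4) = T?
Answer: -50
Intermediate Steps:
Function('r')(b, V) = 3 (Function('r')(b, V) = Add(4, -1) = 3)
Function('A')(I, X) = Add(Rational(1, 3), Mul(Rational(-1, 3), I)) (Function('A')(I, X) = Mul(Rational(-1, 3), Add(-1, I)) = Add(Rational(1, 3), Mul(Rational(-1, 3), I)))
Mul(Function('A')(Function('r')(2, -3), 0), 75) = Mul(Add(Rational(1, 3), Mul(Rational(-1, 3), 3)), 75) = Mul(Add(Rational(1, 3), -1), 75) = Mul(Rational(-2, 3), 75) = -50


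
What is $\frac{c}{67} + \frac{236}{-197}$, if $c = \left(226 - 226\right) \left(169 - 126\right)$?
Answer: $- \frac{236}{197} \approx -1.198$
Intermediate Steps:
$c = 0$ ($c = 0 \cdot 43 = 0$)
$\frac{c}{67} + \frac{236}{-197} = \frac{0}{67} + \frac{236}{-197} = 0 \cdot \frac{1}{67} + 236 \left(- \frac{1}{197}\right) = 0 - \frac{236}{197} = - \frac{236}{197}$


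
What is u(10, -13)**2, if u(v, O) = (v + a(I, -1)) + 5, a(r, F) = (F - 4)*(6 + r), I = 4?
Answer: 1225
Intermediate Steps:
a(r, F) = (-4 + F)*(6 + r)
u(v, O) = -45 + v (u(v, O) = (v + (-24 - 4*4 + 6*(-1) - 1*4)) + 5 = (v + (-24 - 16 - 6 - 4)) + 5 = (v - 50) + 5 = (-50 + v) + 5 = -45 + v)
u(10, -13)**2 = (-45 + 10)**2 = (-35)**2 = 1225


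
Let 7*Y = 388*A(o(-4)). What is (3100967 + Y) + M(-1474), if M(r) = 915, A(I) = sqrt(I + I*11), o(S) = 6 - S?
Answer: 3101882 + 776*sqrt(30)/7 ≈ 3.1025e+6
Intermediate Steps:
A(I) = 2*sqrt(3)*sqrt(I) (A(I) = sqrt(I + 11*I) = sqrt(12*I) = 2*sqrt(3)*sqrt(I))
Y = 776*sqrt(30)/7 (Y = (388*(2*sqrt(3)*sqrt(6 - 1*(-4))))/7 = (388*(2*sqrt(3)*sqrt(6 + 4)))/7 = (388*(2*sqrt(3)*sqrt(10)))/7 = (388*(2*sqrt(30)))/7 = (776*sqrt(30))/7 = 776*sqrt(30)/7 ≈ 607.19)
(3100967 + Y) + M(-1474) = (3100967 + 776*sqrt(30)/7) + 915 = 3101882 + 776*sqrt(30)/7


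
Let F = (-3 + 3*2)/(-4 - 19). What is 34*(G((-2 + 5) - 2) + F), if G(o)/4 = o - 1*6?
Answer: -15742/23 ≈ -684.43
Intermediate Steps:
G(o) = -24 + 4*o (G(o) = 4*(o - 1*6) = 4*(o - 6) = 4*(-6 + o) = -24 + 4*o)
F = -3/23 (F = (-3 + 6)/(-23) = 3*(-1/23) = -3/23 ≈ -0.13043)
34*(G((-2 + 5) - 2) + F) = 34*((-24 + 4*((-2 + 5) - 2)) - 3/23) = 34*((-24 + 4*(3 - 2)) - 3/23) = 34*((-24 + 4*1) - 3/23) = 34*((-24 + 4) - 3/23) = 34*(-20 - 3/23) = 34*(-463/23) = -15742/23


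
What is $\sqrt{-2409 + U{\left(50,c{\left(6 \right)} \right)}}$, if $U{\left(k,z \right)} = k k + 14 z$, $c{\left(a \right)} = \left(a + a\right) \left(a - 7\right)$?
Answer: $i \sqrt{77} \approx 8.775 i$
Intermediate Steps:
$c{\left(a \right)} = 2 a \left(-7 + a\right)$
$U{\left(k,z \right)} = k^{2} + 14 z$
$\sqrt{-2409 + U{\left(50,c{\left(6 \right)} \right)}} = \sqrt{-2409 + \left(50^{2} + 14 \cdot 2 \cdot 6 \left(-7 + 6\right)\right)} = \sqrt{-2409 + \left(2500 + 14 \cdot 2 \cdot 6 \left(-1\right)\right)} = \sqrt{-2409 + \left(2500 + 14 \left(-12\right)\right)} = \sqrt{-2409 + \left(2500 - 168\right)} = \sqrt{-2409 + 2332} = \sqrt{-77} = i \sqrt{77}$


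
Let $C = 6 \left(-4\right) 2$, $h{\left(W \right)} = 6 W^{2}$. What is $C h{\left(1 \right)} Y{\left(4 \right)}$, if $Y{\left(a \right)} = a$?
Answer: $-1152$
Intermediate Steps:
$C = -48$ ($C = \left(-24\right) 2 = -48$)
$C h{\left(1 \right)} Y{\left(4 \right)} = - 48 \cdot 6 \cdot 1^{2} \cdot 4 = - 48 \cdot 6 \cdot 1 \cdot 4 = \left(-48\right) 6 \cdot 4 = \left(-288\right) 4 = -1152$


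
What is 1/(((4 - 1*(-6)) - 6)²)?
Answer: 1/16 ≈ 0.062500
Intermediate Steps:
1/(((4 - 1*(-6)) - 6)²) = 1/(((4 + 6) - 6)²) = 1/((10 - 6)²) = 1/(4²) = 1/16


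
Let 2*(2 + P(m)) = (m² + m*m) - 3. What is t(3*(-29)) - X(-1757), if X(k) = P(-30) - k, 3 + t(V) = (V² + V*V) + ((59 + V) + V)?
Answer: 24733/2 ≈ 12367.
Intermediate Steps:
P(m) = -7/2 + m² (P(m) = -2 + ((m² + m*m) - 3)/2 = -2 + ((m² + m²) - 3)/2 = -2 + (2*m² - 3)/2 = -2 + (-3 + 2*m²)/2 = -2 + (-3/2 + m²) = -7/2 + m²)
t(V) = 56 + 2*V + 2*V² (t(V) = -3 + ((V² + V*V) + ((59 + V) + V)) = -3 + ((V² + V²) + (59 + 2*V)) = -3 + (2*V² + (59 + 2*V)) = -3 + (59 + 2*V + 2*V²) = 56 + 2*V + 2*V²)
X(k) = 1793/2 - k (X(k) = (-7/2 + (-30)²) - k = (-7/2 + 900) - k = 1793/2 - k)
t(3*(-29)) - X(-1757) = (56 + 2*(3*(-29)) + 2*(3*(-29))²) - (1793/2 - 1*(-1757)) = (56 + 2*(-87) + 2*(-87)²) - (1793/2 + 1757) = (56 - 174 + 2*7569) - 1*5307/2 = (56 - 174 + 15138) - 5307/2 = 15020 - 5307/2 = 24733/2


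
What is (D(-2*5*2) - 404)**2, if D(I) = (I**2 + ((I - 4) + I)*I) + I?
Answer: 732736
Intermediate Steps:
D(I) = I + I**2 + I*(-4 + 2*I) (D(I) = (I**2 + ((-4 + I) + I)*I) + I = (I**2 + (-4 + 2*I)*I) + I = (I**2 + I*(-4 + 2*I)) + I = I + I**2 + I*(-4 + 2*I))
(D(-2*5*2) - 404)**2 = (3*(-2*5*2)*(-1 - 2*5*2) - 404)**2 = (3*(-10*2)*(-1 - 10*2) - 404)**2 = (3*(-20)*(-1 - 20) - 404)**2 = (3*(-20)*(-21) - 404)**2 = (1260 - 404)**2 = 856**2 = 732736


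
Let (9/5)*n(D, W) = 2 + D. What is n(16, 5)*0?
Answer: 0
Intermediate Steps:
n(D, W) = 10/9 + 5*D/9 (n(D, W) = 5*(2 + D)/9 = 10/9 + 5*D/9)
n(16, 5)*0 = (10/9 + (5/9)*16)*0 = (10/9 + 80/9)*0 = 10*0 = 0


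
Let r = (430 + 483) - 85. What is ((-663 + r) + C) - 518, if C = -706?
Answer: -1059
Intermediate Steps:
r = 828 (r = 913 - 85 = 828)
((-663 + r) + C) - 518 = ((-663 + 828) - 706) - 518 = (165 - 706) - 518 = -541 - 518 = -1059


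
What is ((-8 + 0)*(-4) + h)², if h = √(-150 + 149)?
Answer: (32 + I)² ≈ 1023.0 + 64.0*I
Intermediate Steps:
h = I (h = √(-1) = I ≈ 1.0*I)
((-8 + 0)*(-4) + h)² = ((-8 + 0)*(-4) + I)² = (-8*(-4) + I)² = (32 + I)²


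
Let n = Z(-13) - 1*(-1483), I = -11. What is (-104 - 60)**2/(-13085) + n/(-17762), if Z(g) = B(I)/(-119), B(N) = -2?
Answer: -59158711203/27657476630 ≈ -2.1390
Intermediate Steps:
Z(g) = 2/119 (Z(g) = -2/(-119) = -2*(-1/119) = 2/119)
n = 176479/119 (n = 2/119 - 1*(-1483) = 2/119 + 1483 = 176479/119 ≈ 1483.0)
(-104 - 60)**2/(-13085) + n/(-17762) = (-104 - 60)**2/(-13085) + (176479/119)/(-17762) = (-164)**2*(-1/13085) + (176479/119)*(-1/17762) = 26896*(-1/13085) - 176479/2113678 = -26896/13085 - 176479/2113678 = -59158711203/27657476630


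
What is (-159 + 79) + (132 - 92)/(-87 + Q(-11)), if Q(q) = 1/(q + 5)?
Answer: -42080/523 ≈ -80.459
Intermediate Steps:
Q(q) = 1/(5 + q)
(-159 + 79) + (132 - 92)/(-87 + Q(-11)) = (-159 + 79) + (132 - 92)/(-87 + 1/(5 - 11)) = -80 + 40/(-87 + 1/(-6)) = -80 + 40/(-87 - ⅙) = -80 + 40/(-523/6) = -80 + 40*(-6/523) = -80 - 240/523 = -42080/523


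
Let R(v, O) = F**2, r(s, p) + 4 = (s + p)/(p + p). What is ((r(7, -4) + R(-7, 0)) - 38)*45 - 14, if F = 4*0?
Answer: -15367/8 ≈ -1920.9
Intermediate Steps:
F = 0
r(s, p) = -4 + (p + s)/(2*p) (r(s, p) = -4 + (s + p)/(p + p) = -4 + (p + s)/((2*p)) = -4 + (p + s)*(1/(2*p)) = -4 + (p + s)/(2*p))
R(v, O) = 0 (R(v, O) = 0**2 = 0)
((r(7, -4) + R(-7, 0)) - 38)*45 - 14 = (((1/2)*(7 - 7*(-4))/(-4) + 0) - 38)*45 - 14 = (((1/2)*(-1/4)*(7 + 28) + 0) - 38)*45 - 14 = (((1/2)*(-1/4)*35 + 0) - 38)*45 - 14 = ((-35/8 + 0) - 38)*45 - 14 = (-35/8 - 38)*45 - 14 = -339/8*45 - 14 = -15255/8 - 14 = -15367/8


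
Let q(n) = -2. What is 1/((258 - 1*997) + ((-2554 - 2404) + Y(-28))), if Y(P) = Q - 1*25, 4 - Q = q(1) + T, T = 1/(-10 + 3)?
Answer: -7/40011 ≈ -0.00017495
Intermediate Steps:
T = -1/7 (T = 1/(-7) = -1/7 ≈ -0.14286)
Q = 43/7 (Q = 4 - (-2 - 1/7) = 4 - 1*(-15/7) = 4 + 15/7 = 43/7 ≈ 6.1429)
Y(P) = -132/7 (Y(P) = 43/7 - 1*25 = 43/7 - 25 = -132/7)
1/((258 - 1*997) + ((-2554 - 2404) + Y(-28))) = 1/((258 - 1*997) + ((-2554 - 2404) - 132/7)) = 1/((258 - 997) + (-4958 - 132/7)) = 1/(-739 - 34838/7) = 1/(-40011/7) = -7/40011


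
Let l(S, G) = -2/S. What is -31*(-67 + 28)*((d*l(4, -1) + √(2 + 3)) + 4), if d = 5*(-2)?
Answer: 10881 + 1209*√5 ≈ 13584.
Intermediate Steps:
d = -10
-31*(-67 + 28)*((d*l(4, -1) + √(2 + 3)) + 4) = -31*(-67 + 28)*((-(-20)/4 + √(2 + 3)) + 4) = -(-1209)*((-(-20)/4 + √5) + 4) = -(-1209)*((-10*(-½) + √5) + 4) = -(-1209)*((5 + √5) + 4) = -(-1209)*(9 + √5) = -31*(-351 - 39*√5) = 10881 + 1209*√5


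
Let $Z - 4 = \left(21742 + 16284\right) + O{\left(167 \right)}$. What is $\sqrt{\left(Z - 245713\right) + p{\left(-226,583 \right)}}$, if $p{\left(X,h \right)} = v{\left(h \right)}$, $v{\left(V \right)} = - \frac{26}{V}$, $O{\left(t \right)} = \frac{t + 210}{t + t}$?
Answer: $\frac{i \sqrt{7874604027535718}}{194722} \approx 455.72 i$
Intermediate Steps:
$O{\left(t \right)} = \frac{210 + t}{2 t}$
$p{\left(X,h \right)} = - \frac{26}{h}$
$Z = \frac{12702397}{334}$ ($Z = 4 + \left(\left(21742 + 16284\right) + \frac{210 + 167}{2 \cdot 167}\right) = 4 + \left(38026 + \frac{1}{2} \cdot \frac{1}{167} \cdot 377\right) = 4 + \left(38026 + \frac{377}{334}\right) = 4 + \frac{12701061}{334} = \frac{12702397}{334} \approx 38031.0$)
$\sqrt{\left(Z - 245713\right) + p{\left(-226,583 \right)}} = \sqrt{\left(\frac{12702397}{334} - 245713\right) - \frac{26}{583}} = \sqrt{- \frac{69365745}{334} - \frac{26}{583}} = \sqrt{- \frac{40440238019}{194722}} = \frac{i \sqrt{7874604027535718}}{194722}$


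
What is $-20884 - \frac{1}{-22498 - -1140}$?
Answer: $- \frac{446040471}{21358} \approx -20884.0$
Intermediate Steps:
$-20884 - \frac{1}{-22498 - -1140} = -20884 - \frac{1}{-22498 + 1140} = -20884 - \frac{1}{-21358} = -20884 - - \frac{1}{21358} = -20884 + \frac{1}{21358} = - \frac{446040471}{21358}$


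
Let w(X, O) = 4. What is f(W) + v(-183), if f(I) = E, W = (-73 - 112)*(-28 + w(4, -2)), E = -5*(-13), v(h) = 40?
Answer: 105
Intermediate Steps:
E = 65
W = 4440 (W = (-73 - 112)*(-28 + 4) = -185*(-24) = 4440)
f(I) = 65
f(W) + v(-183) = 65 + 40 = 105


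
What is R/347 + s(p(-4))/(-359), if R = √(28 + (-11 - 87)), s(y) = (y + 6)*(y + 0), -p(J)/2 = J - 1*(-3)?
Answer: -16/359 + I*√70/347 ≈ -0.044568 + 0.024111*I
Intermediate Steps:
p(J) = -6 - 2*J (p(J) = -2*(J - 1*(-3)) = -2*(J + 3) = -2*(3 + J) = -6 - 2*J)
s(y) = y*(6 + y) (s(y) = (6 + y)*y = y*(6 + y))
R = I*√70 (R = √(28 - 98) = √(-70) = I*√70 ≈ 8.3666*I)
R/347 + s(p(-4))/(-359) = (I*√70)/347 + ((-6 - 2*(-4))*(6 + (-6 - 2*(-4))))/(-359) = (I*√70)*(1/347) + ((-6 + 8)*(6 + (-6 + 8)))*(-1/359) = I*√70/347 + (2*(6 + 2))*(-1/359) = I*√70/347 + (2*8)*(-1/359) = I*√70/347 + 16*(-1/359) = I*√70/347 - 16/359 = -16/359 + I*√70/347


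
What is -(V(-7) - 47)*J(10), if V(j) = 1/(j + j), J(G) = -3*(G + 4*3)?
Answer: -21747/7 ≈ -3106.7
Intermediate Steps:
J(G) = -36 - 3*G (J(G) = -3*(G + 12) = -3*(12 + G) = -36 - 3*G)
V(j) = 1/(2*j)
-(V(-7) - 47)*J(10) = -((½)/(-7) - 47)*(-36 - 3*10) = -((½)*(-⅐) - 47)*(-36 - 30) = -(-1/14 - 47)*(-66) = -(-659)*(-66)/14 = -1*21747/7 = -21747/7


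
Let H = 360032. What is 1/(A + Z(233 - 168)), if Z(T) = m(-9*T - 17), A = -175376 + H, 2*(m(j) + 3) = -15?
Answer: 2/369291 ≈ 5.4158e-6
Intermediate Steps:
m(j) = -21/2 (m(j) = -3 + (1/2)*(-15) = -3 - 15/2 = -21/2)
A = 184656 (A = -175376 + 360032 = 184656)
Z(T) = -21/2
1/(A + Z(233 - 168)) = 1/(184656 - 21/2) = 1/(369291/2) = 2/369291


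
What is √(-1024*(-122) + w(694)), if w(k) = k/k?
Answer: 3*√13881 ≈ 353.45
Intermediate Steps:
w(k) = 1
√(-1024*(-122) + w(694)) = √(-1024*(-122) + 1) = √(124928 + 1) = √124929 = 3*√13881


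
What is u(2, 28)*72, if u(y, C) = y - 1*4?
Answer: -144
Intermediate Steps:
u(y, C) = -4 + y (u(y, C) = y - 4 = -4 + y)
u(2, 28)*72 = (-4 + 2)*72 = -2*72 = -144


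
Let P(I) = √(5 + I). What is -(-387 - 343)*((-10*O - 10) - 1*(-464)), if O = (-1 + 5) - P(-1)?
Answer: 316820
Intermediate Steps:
O = 2 (O = (-1 + 5) - √(5 - 1) = 4 - √4 = 4 - 1*2 = 4 - 2 = 2)
-(-387 - 343)*((-10*O - 10) - 1*(-464)) = -(-387 - 343)*((-10*2 - 10) - 1*(-464)) = -(-730)*((-20 - 10) + 464) = -(-730)*(-30 + 464) = -(-730)*434 = -1*(-316820) = 316820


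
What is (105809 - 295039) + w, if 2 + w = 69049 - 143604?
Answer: -263787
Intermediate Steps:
w = -74557 (w = -2 + (69049 - 143604) = -2 - 74555 = -74557)
(105809 - 295039) + w = (105809 - 295039) - 74557 = -189230 - 74557 = -263787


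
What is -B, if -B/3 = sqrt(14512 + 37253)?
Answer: 3*sqrt(51765) ≈ 682.56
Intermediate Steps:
B = -3*sqrt(51765) (B = -3*sqrt(14512 + 37253) = -3*sqrt(51765) ≈ -682.56)
-B = -(-3)*sqrt(51765) = 3*sqrt(51765)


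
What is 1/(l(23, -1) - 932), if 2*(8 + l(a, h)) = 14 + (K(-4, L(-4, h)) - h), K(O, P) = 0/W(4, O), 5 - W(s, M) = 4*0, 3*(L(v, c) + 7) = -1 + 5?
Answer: -2/1865 ≈ -0.0010724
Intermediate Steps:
L(v, c) = -17/3 (L(v, c) = -7 + (-1 + 5)/3 = -7 + (⅓)*4 = -7 + 4/3 = -17/3)
W(s, M) = 5 (W(s, M) = 5 - 4*0 = 5 - 1*0 = 5 + 0 = 5)
K(O, P) = 0 (K(O, P) = 0/5 = 0*(⅕) = 0)
l(a, h) = -1 - h/2 (l(a, h) = -8 + (14 + (0 - h))/2 = -8 + (14 - h)/2 = -8 + (7 - h/2) = -1 - h/2)
1/(l(23, -1) - 932) = 1/((-1 - ½*(-1)) - 932) = 1/((-1 + ½) - 932) = 1/(-½ - 932) = 1/(-1865/2) = -2/1865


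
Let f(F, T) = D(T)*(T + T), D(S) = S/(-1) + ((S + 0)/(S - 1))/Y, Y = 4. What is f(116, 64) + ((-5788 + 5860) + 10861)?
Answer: 174731/63 ≈ 2773.5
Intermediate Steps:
D(S) = -S + S/(4*(-1 + S)) (D(S) = S/(-1) + ((S + 0)/(S - 1))/4 = S*(-1) + (S/(-1 + S))*(¼) = -S + S/(4*(-1 + S)))
f(F, T) = T²*(5 - 4*T)/(2*(-1 + T)) (f(F, T) = (T*(5 - 4*T)/(4*(-1 + T)))*(T + T) = (T*(5 - 4*T)/(4*(-1 + T)))*(2*T) = T²*(5 - 4*T)/(2*(-1 + T)))
f(116, 64) + ((-5788 + 5860) + 10861) = (½)*64²*(5 - 4*64)/(-1 + 64) + ((-5788 + 5860) + 10861) = (½)*4096*(5 - 256)/63 + (72 + 10861) = (½)*4096*(1/63)*(-251) + 10933 = -514048/63 + 10933 = 174731/63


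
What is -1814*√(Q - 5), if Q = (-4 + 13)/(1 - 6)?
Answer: -1814*I*√170/5 ≈ -4730.3*I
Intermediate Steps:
Q = -9/5 (Q = 9/(-5) = 9*(-⅕) = -9/5 ≈ -1.8000)
-1814*√(Q - 5) = -1814*√(-9/5 - 5) = -1814*I*√170/5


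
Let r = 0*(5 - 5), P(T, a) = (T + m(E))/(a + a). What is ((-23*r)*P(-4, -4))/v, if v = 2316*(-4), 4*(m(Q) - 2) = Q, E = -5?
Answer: 0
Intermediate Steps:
m(Q) = 2 + Q/4
P(T, a) = (3/4 + T)/(2*a) (P(T, a) = (T + (2 + (1/4)*(-5)))/(a + a) = (T + (2 - 5/4))/((2*a)) = (T + 3/4)*(1/(2*a)) = (3/4 + T)*(1/(2*a)) = (3/4 + T)/(2*a))
r = 0 (r = 0*0 = 0)
v = -9264
((-23*r)*P(-4, -4))/v = ((-23*0)*((1/8)*(3 + 4*(-4))/(-4)))/(-9264) = (0*((1/8)*(-1/4)*(3 - 16)))*(-1/9264) = (0*((1/8)*(-1/4)*(-13)))*(-1/9264) = (0*(13/32))*(-1/9264) = 0*(-1/9264) = 0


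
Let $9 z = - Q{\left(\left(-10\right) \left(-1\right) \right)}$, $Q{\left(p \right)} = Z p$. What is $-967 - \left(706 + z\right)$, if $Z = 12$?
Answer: $- \frac{4979}{3} \approx -1659.7$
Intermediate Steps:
$Q{\left(p \right)} = 12 p$
$z = - \frac{40}{3}$ ($z = \frac{\left(-1\right) 12 \left(\left(-10\right) \left(-1\right)\right)}{9} = \frac{\left(-1\right) 12 \cdot 10}{9} = \frac{\left(-1\right) 120}{9} = \frac{1}{9} \left(-120\right) = - \frac{40}{3} \approx -13.333$)
$-967 - \left(706 + z\right) = -967 - \frac{2078}{3} = - \frac{4979}{3}$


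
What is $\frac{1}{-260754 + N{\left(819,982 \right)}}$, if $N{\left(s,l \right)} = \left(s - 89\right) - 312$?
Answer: $- \frac{1}{260336} \approx -3.8412 \cdot 10^{-6}$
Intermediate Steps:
$N{\left(s,l \right)} = -401 + s$ ($N{\left(s,l \right)} = \left(-89 + s\right) - 312 = -401 + s$)
$\frac{1}{-260754 + N{\left(819,982 \right)}} = \frac{1}{-260754 + \left(-401 + 819\right)} = \frac{1}{-260754 + 418} = \frac{1}{-260336} = - \frac{1}{260336}$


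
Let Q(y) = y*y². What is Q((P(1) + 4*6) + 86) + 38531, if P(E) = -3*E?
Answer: 1263574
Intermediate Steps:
Q(y) = y³
Q((P(1) + 4*6) + 86) + 38531 = ((-3*1 + 4*6) + 86)³ + 38531 = ((-3 + 24) + 86)³ + 38531 = (21 + 86)³ + 38531 = 107³ + 38531 = 1225043 + 38531 = 1263574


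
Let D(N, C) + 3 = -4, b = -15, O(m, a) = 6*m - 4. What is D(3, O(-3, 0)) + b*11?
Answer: -172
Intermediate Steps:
O(m, a) = -4 + 6*m
D(N, C) = -7 (D(N, C) = -3 - 4 = -7)
D(3, O(-3, 0)) + b*11 = -7 - 15*11 = -7 - 165 = -172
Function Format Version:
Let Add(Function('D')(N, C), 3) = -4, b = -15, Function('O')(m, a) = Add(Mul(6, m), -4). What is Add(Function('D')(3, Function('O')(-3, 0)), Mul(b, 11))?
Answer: -172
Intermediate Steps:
Function('O')(m, a) = Add(-4, Mul(6, m))
Function('D')(N, C) = -7 (Function('D')(N, C) = Add(-3, -4) = -7)
Add(Function('D')(3, Function('O')(-3, 0)), Mul(b, 11)) = Add(-7, Mul(-15, 11)) = Add(-7, -165) = -172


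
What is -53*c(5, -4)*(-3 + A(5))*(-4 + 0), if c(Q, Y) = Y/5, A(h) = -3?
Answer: 5088/5 ≈ 1017.6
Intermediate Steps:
c(Q, Y) = Y/5 (c(Q, Y) = Y*(⅕) = Y/5)
-53*c(5, -4)*(-3 + A(5))*(-4 + 0) = -53*(⅕)*(-4)*(-3 - 3)*(-4 + 0) = -(-212)*(-6*(-4))/5 = -(-212)*24/5 = -53*(-96/5) = 5088/5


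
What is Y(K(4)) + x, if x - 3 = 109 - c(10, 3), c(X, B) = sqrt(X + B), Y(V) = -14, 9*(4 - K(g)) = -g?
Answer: 98 - sqrt(13) ≈ 94.394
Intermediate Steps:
K(g) = 4 + g/9 (K(g) = 4 - (-1)*g/9 = 4 + g/9)
c(X, B) = sqrt(B + X)
x = 112 - sqrt(13) (x = 3 + (109 - sqrt(3 + 10)) = 3 + (109 - sqrt(13)) = 112 - sqrt(13) ≈ 108.39)
Y(K(4)) + x = -14 + (112 - sqrt(13)) = 98 - sqrt(13)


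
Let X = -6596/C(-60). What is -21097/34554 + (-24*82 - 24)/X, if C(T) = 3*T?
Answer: -3132209513/56979546 ≈ -54.971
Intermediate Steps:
X = 1649/45 (X = -6596/(3*(-60)) = -6596/(-180) = -6596*(-1/180) = 1649/45 ≈ 36.644)
-21097/34554 + (-24*82 - 24)/X = -21097/34554 + (-24*82 - 24)/(1649/45) = -21097*1/34554 + (-1968 - 24)*(45/1649) = -21097/34554 - 1992*45/1649 = -21097/34554 - 89640/1649 = -3132209513/56979546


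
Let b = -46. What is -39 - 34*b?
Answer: 1525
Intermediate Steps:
-39 - 34*b = -39 - 34*(-46) = -39 + 1564 = 1525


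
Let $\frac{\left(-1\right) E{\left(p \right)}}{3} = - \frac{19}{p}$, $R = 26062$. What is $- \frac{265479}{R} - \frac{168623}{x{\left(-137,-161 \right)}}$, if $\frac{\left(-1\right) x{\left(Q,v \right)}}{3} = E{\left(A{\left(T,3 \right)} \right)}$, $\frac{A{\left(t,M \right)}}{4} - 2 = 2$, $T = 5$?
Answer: $\frac{70269045107}{4456602} \approx 15767.0$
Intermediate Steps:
$A{\left(t,M \right)} = 16$ ($A{\left(t,M \right)} = 8 + 4 \cdot 2 = 8 + 8 = 16$)
$E{\left(p \right)} = \frac{57}{p}$ ($E{\left(p \right)} = - 3 \left(- \frac{19}{p}\right) = \frac{57}{p}$)
$x{\left(Q,v \right)} = - \frac{171}{16}$ ($x{\left(Q,v \right)} = - 3 \cdot \frac{57}{16} = - 3 \cdot 57 \cdot \frac{1}{16} = \left(-3\right) \frac{57}{16} = - \frac{171}{16}$)
$- \frac{265479}{R} - \frac{168623}{x{\left(-137,-161 \right)}} = - \frac{265479}{26062} - \frac{168623}{- \frac{171}{16}} = \left(-265479\right) \frac{1}{26062} - - \frac{2697968}{171} = - \frac{265479}{26062} + \frac{2697968}{171} = \frac{70269045107}{4456602}$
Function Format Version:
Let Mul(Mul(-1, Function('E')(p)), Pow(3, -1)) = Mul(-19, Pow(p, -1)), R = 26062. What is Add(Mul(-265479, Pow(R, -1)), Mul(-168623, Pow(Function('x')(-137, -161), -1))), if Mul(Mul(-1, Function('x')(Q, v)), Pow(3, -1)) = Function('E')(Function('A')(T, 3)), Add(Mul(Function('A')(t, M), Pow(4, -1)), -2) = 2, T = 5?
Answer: Rational(70269045107, 4456602) ≈ 15767.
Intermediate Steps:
Function('A')(t, M) = 16 (Function('A')(t, M) = Add(8, Mul(4, 2)) = Add(8, 8) = 16)
Function('E')(p) = Mul(57, Pow(p, -1)) (Function('E')(p) = Mul(-3, Mul(-19, Pow(p, -1))) = Mul(57, Pow(p, -1)))
Function('x')(Q, v) = Rational(-171, 16) (Function('x')(Q, v) = Mul(-3, Mul(57, Pow(16, -1))) = Mul(-3, Mul(57, Rational(1, 16))) = Mul(-3, Rational(57, 16)) = Rational(-171, 16))
Add(Mul(-265479, Pow(R, -1)), Mul(-168623, Pow(Function('x')(-137, -161), -1))) = Add(Mul(-265479, Pow(26062, -1)), Mul(-168623, Pow(Rational(-171, 16), -1))) = Add(Mul(-265479, Rational(1, 26062)), Mul(-168623, Rational(-16, 171))) = Add(Rational(-265479, 26062), Rational(2697968, 171)) = Rational(70269045107, 4456602)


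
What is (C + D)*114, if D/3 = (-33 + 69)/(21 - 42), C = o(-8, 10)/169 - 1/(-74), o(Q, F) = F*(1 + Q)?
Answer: -27661701/43771 ≈ -631.96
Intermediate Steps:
C = -5011/12506 (C = (10*(1 - 8))/169 - 1/(-74) = (10*(-7))*(1/169) - 1*(-1/74) = -70*1/169 + 1/74 = -70/169 + 1/74 = -5011/12506 ≈ -0.40069)
D = -36/7 (D = 3*((-33 + 69)/(21 - 42)) = 3*(36/(-21)) = 3*(36*(-1/21)) = 3*(-12/7) = -36/7 ≈ -5.1429)
(C + D)*114 = (-5011/12506 - 36/7)*114 = -485293/87542*114 = -27661701/43771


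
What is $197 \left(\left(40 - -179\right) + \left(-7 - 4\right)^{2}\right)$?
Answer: $66980$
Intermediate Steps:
$197 \left(\left(40 - -179\right) + \left(-7 - 4\right)^{2}\right) = 197 \left(\left(40 + 179\right) + \left(-11\right)^{2}\right) = 197 \left(219 + 121\right) = 197 \cdot 340 = 66980$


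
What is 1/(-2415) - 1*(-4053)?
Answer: 9787994/2415 ≈ 4053.0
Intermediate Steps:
1/(-2415) - 1*(-4053) = -1/2415 + 4053 = 9787994/2415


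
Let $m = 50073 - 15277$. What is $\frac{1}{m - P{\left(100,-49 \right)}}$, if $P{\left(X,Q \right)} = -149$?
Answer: $\frac{1}{34945} \approx 2.8616 \cdot 10^{-5}$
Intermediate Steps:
$m = 34796$ ($m = 50073 - 15277 = 34796$)
$\frac{1}{m - P{\left(100,-49 \right)}} = \frac{1}{34796 - -149} = \frac{1}{34796 + 149} = \frac{1}{34945}$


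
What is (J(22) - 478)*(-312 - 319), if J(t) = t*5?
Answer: 232208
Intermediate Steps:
J(t) = 5*t
(J(22) - 478)*(-312 - 319) = (5*22 - 478)*(-312 - 319) = (110 - 478)*(-631) = -368*(-631) = 232208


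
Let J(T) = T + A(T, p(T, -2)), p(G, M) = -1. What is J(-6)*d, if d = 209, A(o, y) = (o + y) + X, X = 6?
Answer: -1463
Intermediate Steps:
A(o, y) = 6 + o + y (A(o, y) = (o + y) + 6 = 6 + o + y)
J(T) = 5 + 2*T (J(T) = T + (6 + T - 1) = T + (5 + T) = 5 + 2*T)
J(-6)*d = (5 + 2*(-6))*209 = (5 - 12)*209 = -7*209 = -1463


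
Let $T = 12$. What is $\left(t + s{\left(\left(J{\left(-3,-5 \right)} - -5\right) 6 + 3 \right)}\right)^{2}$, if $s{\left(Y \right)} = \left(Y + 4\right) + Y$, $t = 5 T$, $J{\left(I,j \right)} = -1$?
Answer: $13924$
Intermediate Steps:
$t = 60$ ($t = 5 \cdot 12 = 60$)
$s{\left(Y \right)} = 4 + 2 Y$ ($s{\left(Y \right)} = \left(4 + Y\right) + Y = 4 + 2 Y$)
$\left(t + s{\left(\left(J{\left(-3,-5 \right)} - -5\right) 6 + 3 \right)}\right)^{2} = \left(60 + \left(4 + 2 \left(\left(-1 - -5\right) 6 + 3\right)\right)\right)^{2} = \left(60 + \left(4 + 2 \left(\left(-1 + 5\right) 6 + 3\right)\right)\right)^{2} = \left(60 + \left(4 + 2 \left(4 \cdot 6 + 3\right)\right)\right)^{2} = \left(60 + \left(4 + 2 \left(24 + 3\right)\right)\right)^{2} = \left(60 + \left(4 + 2 \cdot 27\right)\right)^{2} = \left(60 + \left(4 + 54\right)\right)^{2} = \left(60 + 58\right)^{2} = 118^{2} = 13924$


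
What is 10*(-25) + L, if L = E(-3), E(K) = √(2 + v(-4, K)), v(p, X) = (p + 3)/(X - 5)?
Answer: -250 + √34/4 ≈ -248.54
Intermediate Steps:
v(p, X) = (3 + p)/(-5 + X)
E(K) = √(2 - 1/(-5 + K)) (E(K) = √(2 + (3 - 4)/(-5 + K)) = √(2 - 1/(-5 + K)))
L = √34/4 (L = √((-11 + 2*(-3))/(-5 - 3)) = √((-11 - 6)/(-8)) = √(-⅛*(-17)) = √(17/8) = √34/4 ≈ 1.4577)
10*(-25) + L = 10*(-25) + √34/4 = -250 + √34/4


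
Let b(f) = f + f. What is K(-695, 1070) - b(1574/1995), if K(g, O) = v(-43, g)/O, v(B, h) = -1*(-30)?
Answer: -330851/213465 ≈ -1.5499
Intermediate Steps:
v(B, h) = 30
K(g, O) = 30/O
b(f) = 2*f
K(-695, 1070) - b(1574/1995) = 30/1070 - 2*1574/1995 = 30*(1/1070) - 2*1574*(1/1995) = 3/107 - 2*1574/1995 = 3/107 - 1*3148/1995 = 3/107 - 3148/1995 = -330851/213465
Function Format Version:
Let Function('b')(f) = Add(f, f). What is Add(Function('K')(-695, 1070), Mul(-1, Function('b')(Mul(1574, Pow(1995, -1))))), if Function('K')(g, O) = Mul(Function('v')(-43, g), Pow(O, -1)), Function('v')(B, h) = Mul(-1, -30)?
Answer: Rational(-330851, 213465) ≈ -1.5499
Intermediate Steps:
Function('v')(B, h) = 30
Function('K')(g, O) = Mul(30, Pow(O, -1))
Function('b')(f) = Mul(2, f)
Add(Function('K')(-695, 1070), Mul(-1, Function('b')(Mul(1574, Pow(1995, -1))))) = Add(Mul(30, Pow(1070, -1)), Mul(-1, Mul(2, Mul(1574, Pow(1995, -1))))) = Add(Mul(30, Rational(1, 1070)), Mul(-1, Mul(2, Mul(1574, Rational(1, 1995))))) = Add(Rational(3, 107), Mul(-1, Mul(2, Rational(1574, 1995)))) = Add(Rational(3, 107), Mul(-1, Rational(3148, 1995))) = Add(Rational(3, 107), Rational(-3148, 1995)) = Rational(-330851, 213465)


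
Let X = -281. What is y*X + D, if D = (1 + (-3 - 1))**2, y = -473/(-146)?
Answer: -131599/146 ≈ -901.36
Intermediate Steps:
y = 473/146 (y = -473*(-1/146) = 473/146 ≈ 3.2397)
D = 9 (D = (1 - 4)**2 = (-3)**2 = 9)
y*X + D = (473/146)*(-281) + 9 = -132913/146 + 9 = -131599/146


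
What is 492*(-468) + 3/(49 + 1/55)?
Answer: -620770011/2696 ≈ -2.3026e+5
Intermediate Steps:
492*(-468) + 3/(49 + 1/55) = -230256 + 3/(49 + 1/55) = -230256 + 3/(2696/55) = -230256 + (55/2696)*3 = -230256 + 165/2696 = -620770011/2696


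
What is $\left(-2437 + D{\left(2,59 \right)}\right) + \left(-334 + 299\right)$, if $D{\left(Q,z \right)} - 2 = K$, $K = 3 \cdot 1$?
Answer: $-2467$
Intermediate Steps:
$K = 3$
$D{\left(Q,z \right)} = 5$ ($D{\left(Q,z \right)} = 2 + 3 = 5$)
$\left(-2437 + D{\left(2,59 \right)}\right) + \left(-334 + 299\right) = \left(-2437 + 5\right) + \left(-334 + 299\right) = -2432 - 35 = -2467$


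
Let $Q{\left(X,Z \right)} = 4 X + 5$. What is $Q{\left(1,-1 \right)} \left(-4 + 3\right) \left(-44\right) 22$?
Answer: $8712$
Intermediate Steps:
$Q{\left(X,Z \right)} = 5 + 4 X$
$Q{\left(1,-1 \right)} \left(-4 + 3\right) \left(-44\right) 22 = \left(5 + 4 \cdot 1\right) \left(-4 + 3\right) \left(-44\right) 22 = \left(5 + 4\right) \left(-1\right) \left(-44\right) 22 = 9 \left(-1\right) \left(-44\right) 22 = \left(-9\right) \left(-44\right) 22 = 396 \cdot 22 = 8712$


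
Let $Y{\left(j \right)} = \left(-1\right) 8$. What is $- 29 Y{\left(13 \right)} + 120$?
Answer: $352$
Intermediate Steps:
$Y{\left(j \right)} = -8$
$- 29 Y{\left(13 \right)} + 120 = \left(-29\right) \left(-8\right) + 120 = 232 + 120 = 352$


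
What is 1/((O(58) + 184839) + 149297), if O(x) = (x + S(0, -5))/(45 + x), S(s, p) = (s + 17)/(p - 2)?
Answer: 721/240912445 ≈ 2.9928e-6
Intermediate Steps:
S(s, p) = (17 + s)/(-2 + p)
O(x) = (-17/7 + x)/(45 + x) (O(x) = (x + (17 + 0)/(-2 - 5))/(45 + x) = (x + 17/(-7))/(45 + x) = (x - ⅐*17)/(45 + x) = (x - 17/7)/(45 + x) = (-17/7 + x)/(45 + x))
1/((O(58) + 184839) + 149297) = 1/(((-17/7 + 58)/(45 + 58) + 184839) + 149297) = 1/(((389/7)/103 + 184839) + 149297) = 1/(((1/103)*(389/7) + 184839) + 149297) = 1/((389/721 + 184839) + 149297) = 1/(133269308/721 + 149297) = 1/(240912445/721) = 721/240912445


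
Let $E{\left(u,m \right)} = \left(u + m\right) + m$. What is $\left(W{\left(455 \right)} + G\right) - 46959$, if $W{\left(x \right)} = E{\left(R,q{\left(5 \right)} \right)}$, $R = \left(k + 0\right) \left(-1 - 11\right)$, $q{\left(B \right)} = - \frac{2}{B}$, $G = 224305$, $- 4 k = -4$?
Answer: $\frac{886666}{5} \approx 1.7733 \cdot 10^{5}$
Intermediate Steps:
$k = 1$ ($k = \left(- \frac{1}{4}\right) \left(-4\right) = 1$)
$R = -12$ ($R = \left(1 + 0\right) \left(-1 - 11\right) = 1 \left(-12\right) = -12$)
$E{\left(u,m \right)} = u + 2 m$ ($E{\left(u,m \right)} = \left(m + u\right) + m = u + 2 m$)
$W{\left(x \right)} = - \frac{64}{5}$ ($W{\left(x \right)} = -12 + 2 \left(- \frac{2}{5}\right) = -12 - \frac{4}{5} = - \frac{64}{5}$)
$\left(W{\left(455 \right)} + G\right) - 46959 = \left(- \frac{64}{5} + 224305\right) - 46959 = \frac{1121461}{5} - 46959 = \frac{886666}{5}$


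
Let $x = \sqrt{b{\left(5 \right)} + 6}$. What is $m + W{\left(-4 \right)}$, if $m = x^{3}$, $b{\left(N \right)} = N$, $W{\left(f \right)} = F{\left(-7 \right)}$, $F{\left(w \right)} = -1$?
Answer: $-1 + 11 \sqrt{11} \approx 35.483$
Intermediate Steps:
$W{\left(f \right)} = -1$
$x = \sqrt{11}$ ($x = \sqrt{5 + 6} = \sqrt{11} \approx 3.3166$)
$m = 11 \sqrt{11}$ ($m = \left(\sqrt{11}\right)^{3} = 11 \sqrt{11} \approx 36.483$)
$m + W{\left(-4 \right)} = 11 \sqrt{11} - 1 = -1 + 11 \sqrt{11}$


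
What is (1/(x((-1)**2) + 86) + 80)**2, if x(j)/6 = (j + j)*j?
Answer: 61481281/9604 ≈ 6401.6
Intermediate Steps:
x(j) = 12*j**2 (x(j) = 6*((j + j)*j) = 6*((2*j)*j) = 6*(2*j**2) = 12*j**2)
(1/(x((-1)**2) + 86) + 80)**2 = (1/(12*((-1)**2)**2 + 86) + 80)**2 = (1/(12*1**2 + 86) + 80)**2 = (1/(12*1 + 86) + 80)**2 = (1/(12 + 86) + 80)**2 = (1/98 + 80)**2 = (7841/98)**2 = 61481281/9604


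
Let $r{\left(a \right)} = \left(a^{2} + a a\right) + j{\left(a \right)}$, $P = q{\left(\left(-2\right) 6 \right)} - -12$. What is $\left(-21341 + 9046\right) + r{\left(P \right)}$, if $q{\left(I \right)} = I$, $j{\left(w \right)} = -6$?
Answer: $-12301$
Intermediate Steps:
$P = 0$ ($P = \left(-2\right) 6 - -12 = -12 + 12 = 0$)
$r{\left(a \right)} = -6 + 2 a^{2}$ ($r{\left(a \right)} = \left(a^{2} + a a\right) - 6 = \left(a^{2} + a^{2}\right) - 6 = 2 a^{2} - 6 = -6 + 2 a^{2}$)
$\left(-21341 + 9046\right) + r{\left(P \right)} = \left(-21341 + 9046\right) - \left(6 - 2 \cdot 0^{2}\right) = -12295 + \left(-6 + 2 \cdot 0\right) = -12295 + \left(-6 + 0\right) = -12295 - 6 = -12301$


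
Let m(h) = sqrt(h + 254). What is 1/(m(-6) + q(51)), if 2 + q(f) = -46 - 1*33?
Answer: -81/6313 - 2*sqrt(62)/6313 ≈ -0.015325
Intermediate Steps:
m(h) = sqrt(254 + h)
q(f) = -81 (q(f) = -2 + (-46 - 1*33) = -2 + (-46 - 33) = -2 - 79 = -81)
1/(m(-6) + q(51)) = 1/(sqrt(254 - 6) - 81) = 1/(sqrt(248) - 81) = 1/(2*sqrt(62) - 81) = 1/(-81 + 2*sqrt(62))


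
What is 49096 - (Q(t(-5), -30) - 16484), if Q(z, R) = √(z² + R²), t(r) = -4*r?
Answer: 65580 - 10*√13 ≈ 65544.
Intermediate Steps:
Q(z, R) = √(R² + z²)
49096 - (Q(t(-5), -30) - 16484) = 49096 - (√((-30)² + (-4*(-5))²) - 16484) = 49096 - (√(900 + 20²) - 16484) = 49096 - (√(900 + 400) - 16484) = 49096 - (√1300 - 16484) = 49096 - (10*√13 - 16484) = 49096 - (-16484 + 10*√13) = 49096 + (16484 - 10*√13) = 65580 - 10*√13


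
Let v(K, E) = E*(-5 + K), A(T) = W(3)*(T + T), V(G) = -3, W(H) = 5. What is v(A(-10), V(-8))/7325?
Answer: 63/1465 ≈ 0.043003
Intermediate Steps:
A(T) = 10*T (A(T) = 5*(T + T) = 5*(2*T) = 10*T)
v(A(-10), V(-8))/7325 = -3*(-5 + 10*(-10))/7325 = -3*(-5 - 100)*(1/7325) = -3*(-105)*(1/7325) = 315*(1/7325) = 63/1465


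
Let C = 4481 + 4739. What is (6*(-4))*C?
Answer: -221280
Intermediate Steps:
C = 9220
(6*(-4))*C = (6*(-4))*9220 = -24*9220 = -221280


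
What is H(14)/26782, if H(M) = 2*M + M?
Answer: 3/1913 ≈ 0.0015682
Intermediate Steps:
H(M) = 3*M
H(14)/26782 = (3*14)/26782 = 42*(1/26782) = 3/1913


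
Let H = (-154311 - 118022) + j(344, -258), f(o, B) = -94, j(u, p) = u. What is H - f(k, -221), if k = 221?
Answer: -271895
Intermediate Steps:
H = -271989 (H = (-154311 - 118022) + 344 = -272333 + 344 = -271989)
H - f(k, -221) = -271989 - 1*(-94) = -271989 + 94 = -271895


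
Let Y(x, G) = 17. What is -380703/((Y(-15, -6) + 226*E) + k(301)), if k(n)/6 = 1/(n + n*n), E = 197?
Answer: -17303332053/2024342092 ≈ -8.5476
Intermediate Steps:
k(n) = 6/(n + n²) (k(n) = 6/(n + n*n) = 6/(n + n²))
-380703/((Y(-15, -6) + 226*E) + k(301)) = -380703/((17 + 226*197) + 6/(301*(1 + 301))) = -380703/((17 + 44522) + 6*(1/301)/302) = -380703/(44539 + 6*(1/301)*(1/302)) = -380703/(44539 + 3/45451) = -380703/2024342092/45451 = -380703*45451/2024342092 = -17303332053/2024342092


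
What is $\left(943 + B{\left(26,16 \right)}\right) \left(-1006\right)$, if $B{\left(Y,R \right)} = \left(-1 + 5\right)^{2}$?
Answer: $-964754$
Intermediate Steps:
$B{\left(Y,R \right)} = 16$ ($B{\left(Y,R \right)} = 4^{2} = 16$)
$\left(943 + B{\left(26,16 \right)}\right) \left(-1006\right) = \left(943 + 16\right) \left(-1006\right) = 959 \left(-1006\right) = -964754$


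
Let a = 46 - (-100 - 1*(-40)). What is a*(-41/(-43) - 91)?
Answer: -410432/43 ≈ -9544.9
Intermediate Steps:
a = 106 (a = 46 - (-100 + 40) = 46 - 1*(-60) = 46 + 60 = 106)
a*(-41/(-43) - 91) = 106*(-41/(-43) - 91) = 106*(-41*(-1/43) - 91) = 106*(41/43 - 91) = 106*(-3872/43) = -410432/43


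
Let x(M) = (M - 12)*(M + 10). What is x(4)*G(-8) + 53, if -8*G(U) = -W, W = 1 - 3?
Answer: 81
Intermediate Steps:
W = -2
G(U) = -¼ (G(U) = -(-1)*(-2)/8 = -⅛*2 = -¼)
x(M) = (-12 + M)*(10 + M)
x(4)*G(-8) + 53 = (-120 + 4² - 2*4)*(-¼) + 53 = (-120 + 16 - 8)*(-¼) + 53 = -112*(-¼) + 53 = 28 + 53 = 81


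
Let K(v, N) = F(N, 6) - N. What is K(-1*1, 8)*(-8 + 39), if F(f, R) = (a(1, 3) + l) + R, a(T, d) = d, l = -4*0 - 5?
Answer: -124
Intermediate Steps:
l = -5 (l = 0 - 5 = -5)
F(f, R) = -2 + R (F(f, R) = (3 - 5) + R = -2 + R)
K(v, N) = 4 - N (K(v, N) = (-2 + 6) - N = 4 - N)
K(-1*1, 8)*(-8 + 39) = (4 - 1*8)*(-8 + 39) = (4 - 8)*31 = -4*31 = -124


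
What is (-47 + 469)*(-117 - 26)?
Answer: -60346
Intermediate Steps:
(-47 + 469)*(-117 - 26) = 422*(-143) = -60346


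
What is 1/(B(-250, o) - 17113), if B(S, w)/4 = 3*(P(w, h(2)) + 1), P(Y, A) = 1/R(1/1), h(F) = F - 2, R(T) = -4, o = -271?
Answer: -1/17104 ≈ -5.8466e-5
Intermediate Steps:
h(F) = -2 + F
P(Y, A) = -1/4 (P(Y, A) = 1/(-4) = -1/4)
B(S, w) = 9 (B(S, w) = 4*(3*(-1/4 + 1)) = 4*(3*(3/4)) = 4*(9/4) = 9)
1/(B(-250, o) - 17113) = 1/(9 - 17113) = 1/(-17104) = -1/17104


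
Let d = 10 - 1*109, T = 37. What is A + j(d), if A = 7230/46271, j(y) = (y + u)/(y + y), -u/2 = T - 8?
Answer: 8696087/9161658 ≈ 0.94918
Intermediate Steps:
d = -99 (d = 10 - 109 = -99)
u = -58 (u = -2*(37 - 8) = -2*29 = -58)
j(y) = (-58 + y)/(2*y) (j(y) = (y - 58)/(y + y) = (-58 + y)/((2*y)) = (-58 + y)*(1/(2*y)) = (-58 + y)/(2*y))
A = 7230/46271 (A = 7230*(1/46271) = 7230/46271 ≈ 0.15625)
A + j(d) = 7230/46271 + (½)*(-58 - 99)/(-99) = 7230/46271 + (½)*(-1/99)*(-157) = 7230/46271 + 157/198 = 8696087/9161658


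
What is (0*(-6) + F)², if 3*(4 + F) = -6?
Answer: 36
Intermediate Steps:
F = -6 (F = -4 + (⅓)*(-6) = -4 - 2 = -6)
(0*(-6) + F)² = (0*(-6) - 6)² = (0 - 6)² = (-6)² = 36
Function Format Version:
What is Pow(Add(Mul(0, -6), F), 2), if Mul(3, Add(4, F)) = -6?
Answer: 36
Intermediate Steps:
F = -6 (F = Add(-4, Mul(Rational(1, 3), -6)) = Add(-4, -2) = -6)
Pow(Add(Mul(0, -6), F), 2) = Pow(Add(Mul(0, -6), -6), 2) = Pow(Add(0, -6), 2) = Pow(-6, 2) = 36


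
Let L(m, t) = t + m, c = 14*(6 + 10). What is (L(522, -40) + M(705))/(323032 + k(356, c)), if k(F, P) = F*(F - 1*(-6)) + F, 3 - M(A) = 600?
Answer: -23/90452 ≈ -0.00025428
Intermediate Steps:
M(A) = -597 (M(A) = 3 - 1*600 = 3 - 600 = -597)
c = 224 (c = 14*16 = 224)
k(F, P) = F + F*(6 + F) (k(F, P) = F*(F + 6) + F = F*(6 + F) + F = F + F*(6 + F))
L(m, t) = m + t
(L(522, -40) + M(705))/(323032 + k(356, c)) = ((522 - 40) - 597)/(323032 + 356*(7 + 356)) = (482 - 597)/(323032 + 356*363) = -115/(323032 + 129228) = -115/452260 = -115*1/452260 = -23/90452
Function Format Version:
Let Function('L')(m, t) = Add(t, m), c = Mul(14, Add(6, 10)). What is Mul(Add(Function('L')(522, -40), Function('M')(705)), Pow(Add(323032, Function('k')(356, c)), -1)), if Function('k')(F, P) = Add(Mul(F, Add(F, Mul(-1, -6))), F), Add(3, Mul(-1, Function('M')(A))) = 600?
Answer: Rational(-23, 90452) ≈ -0.00025428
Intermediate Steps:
Function('M')(A) = -597 (Function('M')(A) = Add(3, Mul(-1, 600)) = Add(3, -600) = -597)
c = 224 (c = Mul(14, 16) = 224)
Function('k')(F, P) = Add(F, Mul(F, Add(6, F))) (Function('k')(F, P) = Add(Mul(F, Add(F, 6)), F) = Add(Mul(F, Add(6, F)), F) = Add(F, Mul(F, Add(6, F))))
Function('L')(m, t) = Add(m, t)
Mul(Add(Function('L')(522, -40), Function('M')(705)), Pow(Add(323032, Function('k')(356, c)), -1)) = Mul(Add(Add(522, -40), -597), Pow(Add(323032, Mul(356, Add(7, 356))), -1)) = Mul(Add(482, -597), Pow(Add(323032, Mul(356, 363)), -1)) = Mul(-115, Pow(Add(323032, 129228), -1)) = Mul(-115, Pow(452260, -1)) = Mul(-115, Rational(1, 452260)) = Rational(-23, 90452)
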